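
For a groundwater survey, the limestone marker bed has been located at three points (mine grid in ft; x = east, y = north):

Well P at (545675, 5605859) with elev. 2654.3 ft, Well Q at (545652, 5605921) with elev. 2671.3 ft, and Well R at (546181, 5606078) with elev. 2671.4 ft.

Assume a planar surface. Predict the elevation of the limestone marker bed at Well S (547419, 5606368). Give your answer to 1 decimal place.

2652.5 ft

Two edge vectors: Well P→Well Q = (-23, 62, 17), Well P→Well R = (506, 219, 17.1).
Normal n = (Well P→Well Q) × (Well P→Well R) = (-2662.8, 8995.3, -36409).
So ∂z/∂x = −n_x/n_z = −0.073135763 and ∂z/∂y = −n_y/n_z = 0.247062539.
Intercept c from Well P: 2654.3 + 39908.36 − 1384997.76 = −1342435.10.
At (547419, 5606368): z = −40035.9 + 1385123.5 − 1342435.10 = 2652.5 ft.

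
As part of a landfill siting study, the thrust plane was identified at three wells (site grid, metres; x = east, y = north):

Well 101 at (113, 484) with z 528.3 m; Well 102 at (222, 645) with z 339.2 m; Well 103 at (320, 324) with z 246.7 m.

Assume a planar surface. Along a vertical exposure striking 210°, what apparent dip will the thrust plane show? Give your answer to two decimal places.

Let the plane be z = a·x + b·y + c.
Well 102−Well 101: 109a + 161b = −189.1;  Well 103−Well 101: 207a − 160b = −281.6.
Solving gives a = −1.48903, b = −0.16643.
Unit vector along 210° is (sin 210°, cos 210°) = (-0.5000, -0.8660).
Slope in that direction = a·(-0.5000) + b·(-0.8660) = 0.88865.
Apparent dip = arctan|0.88865| = 41.63° (true dip is 56.3°, so apparent ≤ true as expected).

41.63°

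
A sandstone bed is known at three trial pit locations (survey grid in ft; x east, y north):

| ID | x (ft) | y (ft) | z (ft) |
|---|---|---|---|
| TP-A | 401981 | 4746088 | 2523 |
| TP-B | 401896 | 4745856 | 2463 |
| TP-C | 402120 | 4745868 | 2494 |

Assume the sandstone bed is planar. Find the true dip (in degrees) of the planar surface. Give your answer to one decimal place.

13.9°

Two edge vectors: TP-A→TP-B = (-85, -232, -60), TP-A→TP-C = (139, -220, -29).
Normal n = (TP-A→TP-B) × (TP-A→TP-C) = (-6472, -10805, 50948).
So ∂z/∂x = −n_x/n_z = 0.12703 and ∂z/∂y = −n_y/n_z = 0.21208.
Gradient magnitude |∇z| = √(a² + b²) = √(0.01614 + 0.04498) = 0.24721.
True dip = arctan(0.24721) = 13.9°, dipping toward SSW (azimuth ≈ 211°).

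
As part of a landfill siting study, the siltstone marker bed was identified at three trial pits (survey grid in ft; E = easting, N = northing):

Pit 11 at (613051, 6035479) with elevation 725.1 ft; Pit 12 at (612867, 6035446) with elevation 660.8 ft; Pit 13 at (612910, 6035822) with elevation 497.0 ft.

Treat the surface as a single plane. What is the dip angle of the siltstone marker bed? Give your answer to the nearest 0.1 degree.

Let the plane be z = a·E + b·N + c.
Pit 12−Pit 11: −184a − 33b = −64.3;  Pit 13−Pit 11: −141a + 343b = −228.1.
Solving gives a = 0.43654, b = −0.48556.
Gradient magnitude |∇z| = √(a² + b²) = √(0.19057 + 0.23577) = 0.65295.
True dip = arctan(0.65295) = 33.1°, dipping toward NW (azimuth ≈ 318°).

33.1°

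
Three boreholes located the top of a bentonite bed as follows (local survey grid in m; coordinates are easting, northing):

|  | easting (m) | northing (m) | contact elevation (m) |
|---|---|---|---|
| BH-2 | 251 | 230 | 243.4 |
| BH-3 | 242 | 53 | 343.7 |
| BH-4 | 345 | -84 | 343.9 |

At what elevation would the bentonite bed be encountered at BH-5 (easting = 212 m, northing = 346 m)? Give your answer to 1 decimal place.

Two edge vectors: BH-2→BH-3 = (-9, -177, 100.3), BH-2→BH-4 = (94, -314, 100.5).
Normal n = (BH-2→BH-3) × (BH-2→BH-4) = (13705.7, 10332.7, 19464).
So ∂z/∂easting = −n_x/n_z = −0.70416 and ∂z/∂northing = −n_y/n_z = −0.53086.
Intercept c from BH-2: 243.4 + 176.74 + 122.10 = 542.24.
At (212, 346): z = −149.3 − 183.7 + 542.24 = 209.3 m.

209.3 m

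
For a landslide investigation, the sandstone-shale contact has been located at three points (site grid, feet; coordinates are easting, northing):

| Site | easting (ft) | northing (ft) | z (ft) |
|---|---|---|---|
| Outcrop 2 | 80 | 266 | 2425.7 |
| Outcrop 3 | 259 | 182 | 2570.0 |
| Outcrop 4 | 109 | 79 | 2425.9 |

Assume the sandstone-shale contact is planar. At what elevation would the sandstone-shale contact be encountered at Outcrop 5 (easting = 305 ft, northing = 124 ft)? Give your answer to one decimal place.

Let the plane be z = a·easting + b·northing + c.
Outcrop 3−Outcrop 2: 179a − 84b = 144.3;  Outcrop 4−Outcrop 2: 29a − 187b = 0.2.
Solving gives a = 0.86888, b = 0.13368.
Then c = 2425.7 − a·80 − b·266 = 2320.63.
At (305, 124): z = 265.0 + 16.6 + 2320.63 = 2602.2 ft.

2602.2 ft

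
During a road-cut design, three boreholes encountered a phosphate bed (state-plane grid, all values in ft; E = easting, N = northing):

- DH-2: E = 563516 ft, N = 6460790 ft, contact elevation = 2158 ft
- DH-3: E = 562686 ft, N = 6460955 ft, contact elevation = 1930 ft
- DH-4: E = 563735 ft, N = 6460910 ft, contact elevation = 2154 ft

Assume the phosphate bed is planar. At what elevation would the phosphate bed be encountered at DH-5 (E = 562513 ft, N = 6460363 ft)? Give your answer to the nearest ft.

Two edge vectors: DH-2→DH-3 = (-830, 165, -228), DH-2→DH-4 = (219, 120, -4).
Normal n = (DH-2→DH-3) × (DH-2→DH-4) = (26700, -53252, -135735).
So ∂z/∂E = −n_x/n_z = 0.19670682 and ∂z/∂N = −n_y/n_z = −0.39232328.
Intercept c from DH-2: 2158 − 110847.44 + 2534718.30 = 2426028.87.
At (562513, 6460363): z = 110650.1 − 2534550.8 + 2426028.87 = 2128.2 ft.

2128 ft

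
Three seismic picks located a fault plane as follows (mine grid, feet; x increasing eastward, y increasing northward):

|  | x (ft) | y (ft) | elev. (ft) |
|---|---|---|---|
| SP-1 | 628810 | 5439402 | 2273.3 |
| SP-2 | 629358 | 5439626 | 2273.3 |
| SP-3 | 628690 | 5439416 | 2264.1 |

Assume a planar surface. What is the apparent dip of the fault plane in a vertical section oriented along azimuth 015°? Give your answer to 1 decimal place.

7.2°

Two edge vectors: SP-1→SP-2 = (548, 224, 0), SP-1→SP-3 = (-120, 14, -9.2).
Normal n = (SP-1→SP-2) × (SP-1→SP-3) = (-2060.8, 5041.6, 34552).
So ∂z/∂x = −n_x/n_z = 0.05964 and ∂z/∂y = −n_y/n_z = −0.14591.
Unit vector along 015° is (sin 15°, cos 15°) = (0.2588, 0.9659).
Slope in that direction = a·(0.2588) + b·(0.9659) = −0.12550.
Apparent dip = arctan|0.12550| = 7.2° (true dip is 9.0°, so apparent ≤ true as expected).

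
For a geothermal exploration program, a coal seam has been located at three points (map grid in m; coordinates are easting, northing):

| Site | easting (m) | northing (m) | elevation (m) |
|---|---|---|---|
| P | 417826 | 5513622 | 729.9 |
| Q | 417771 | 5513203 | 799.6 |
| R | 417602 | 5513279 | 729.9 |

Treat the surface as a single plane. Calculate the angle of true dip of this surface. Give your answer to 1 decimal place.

Two edge vectors: P→Q = (-55, -419, 69.7), P→R = (-224, -343, 0).
Normal n = (P→Q) × (P→R) = (23907.1, -15612.8, -74991).
So ∂z/∂easting = −n_x/n_z = 0.31880 and ∂z/∂northing = −n_y/n_z = −0.20820.
Gradient magnitude |∇z| = √(a² + b²) = √(0.10163 + 0.04335) = 0.38076.
True dip = arctan(0.38076) = 20.8°, dipping toward WNW (azimuth ≈ 303°).

20.8°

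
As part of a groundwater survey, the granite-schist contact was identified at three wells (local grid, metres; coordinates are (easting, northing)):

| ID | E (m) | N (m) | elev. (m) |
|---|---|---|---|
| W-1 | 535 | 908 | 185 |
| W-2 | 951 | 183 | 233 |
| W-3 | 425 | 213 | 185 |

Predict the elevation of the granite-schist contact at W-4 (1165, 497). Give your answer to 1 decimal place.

247.9 m

Let the plane be z = a·E + b·N + c.
W-2−W-1: 416a − 725b = 48;  W-3−W-1: −110a − 695b = 0.
Solving gives a = 0.090438, b = −0.014314.
Then c = 185 − a·535 − b·908 = 149.61.
At (1165, 497): z = 105.4 − 7.1 + 149.61 = 247.9 m.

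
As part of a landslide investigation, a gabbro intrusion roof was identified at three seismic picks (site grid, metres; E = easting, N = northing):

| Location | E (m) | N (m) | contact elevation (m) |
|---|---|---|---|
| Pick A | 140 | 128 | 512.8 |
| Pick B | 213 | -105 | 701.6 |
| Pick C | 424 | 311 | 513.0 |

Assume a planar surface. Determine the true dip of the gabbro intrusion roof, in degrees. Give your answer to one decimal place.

38.7°

Let the plane be z = a·E + b·N + c.
Pick B−Pick A: 73a − 233b = 188.8;  Pick C−Pick A: 284a + 183b = 0.2.
Solving gives a = 0.43501, b = −0.67401.
Gradient magnitude |∇z| = √(a² + b²) = √(0.18924 + 0.45429) = 0.80220.
True dip = arctan(0.80220) = 38.7°, dipping toward NNW (azimuth ≈ 327°).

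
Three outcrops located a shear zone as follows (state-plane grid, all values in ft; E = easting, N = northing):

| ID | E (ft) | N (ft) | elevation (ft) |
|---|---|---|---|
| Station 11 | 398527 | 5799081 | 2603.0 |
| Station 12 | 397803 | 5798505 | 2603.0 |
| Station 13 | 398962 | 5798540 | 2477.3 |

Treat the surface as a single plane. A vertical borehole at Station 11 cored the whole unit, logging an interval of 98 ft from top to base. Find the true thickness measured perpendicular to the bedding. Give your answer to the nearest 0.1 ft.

Two edge vectors: Station 11→Station 12 = (-724, -576, 0), Station 11→Station 13 = (435, -541, -125.7).
Normal n = (Station 11→Station 12) × (Station 11→Station 13) = (72403.2, -91006.8, 642244).
So ∂z/∂E = −n_x/n_z = −0.11273 and ∂z/∂N = −n_y/n_z = 0.14170.
|∇z| = √(a²+b²) = 0.18108, so dip δ = arctan(0.18108) = 10.26°.
True thickness = vertical thickness × cos δ = 98 × cos 10.26° = 96.4 ft.

96.4 ft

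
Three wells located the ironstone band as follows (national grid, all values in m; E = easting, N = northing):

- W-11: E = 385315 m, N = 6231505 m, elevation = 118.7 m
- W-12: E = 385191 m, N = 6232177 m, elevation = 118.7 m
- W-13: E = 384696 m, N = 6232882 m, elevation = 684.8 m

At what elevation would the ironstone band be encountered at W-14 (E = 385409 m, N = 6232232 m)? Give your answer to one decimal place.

-235.2 m

Let the plane be z = a·E + b·N + c.
W-12−W-11: −124a + 672b = 0;  W-13−W-11: −619a + 1377b = 566.1.
Solving gives a = −1.551338390, b = −0.286258870.
Then c = 118.7 − a·385315 − b·6231505 = 2381696.23.
At (385409, 6232232): z = −597899.8 − 1784031.7 + 2381696.23 = -235.2 m.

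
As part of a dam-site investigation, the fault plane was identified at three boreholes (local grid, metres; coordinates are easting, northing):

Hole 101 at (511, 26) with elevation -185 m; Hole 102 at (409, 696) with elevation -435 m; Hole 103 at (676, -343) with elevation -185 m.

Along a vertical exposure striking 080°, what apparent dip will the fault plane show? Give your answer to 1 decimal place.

53.4°

Two edge vectors: Hole 101→Hole 102 = (-102, 670, -250), Hole 101→Hole 103 = (165, -369, 0).
Normal n = (Hole 101→Hole 102) × (Hole 101→Hole 103) = (-92250, -41250, -72912).
So ∂z/∂easting = −n_x/n_z = −1.26522 and ∂z/∂northing = −n_y/n_z = −0.56575.
Unit vector along 080° is (sin 80°, cos 80°) = (0.9848, 0.1736).
Slope in that direction = a·(0.9848) + b·(0.1736) = −1.34424.
Apparent dip = arctan|1.34424| = 53.4° (true dip is 54.2°, so apparent ≤ true as expected).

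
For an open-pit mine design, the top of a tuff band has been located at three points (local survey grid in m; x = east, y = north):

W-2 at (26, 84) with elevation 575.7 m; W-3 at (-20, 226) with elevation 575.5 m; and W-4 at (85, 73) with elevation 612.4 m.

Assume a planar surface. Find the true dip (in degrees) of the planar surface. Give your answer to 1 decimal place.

Two edge vectors: W-2→W-3 = (-46, 142, -0.2), W-2→W-4 = (59, -11, 36.7).
Normal n = (W-2→W-3) × (W-2→W-4) = (5209.2, 1676.4, -7872).
So ∂z/∂x = −n_x/n_z = 0.66174 and ∂z/∂y = −n_y/n_z = 0.21296.
Gradient magnitude |∇z| = √(a² + b²) = √(0.43790 + 0.04535) = 0.69516.
True dip = arctan(0.69516) = 34.8°, dipping toward WSW (azimuth ≈ 252°).

34.8°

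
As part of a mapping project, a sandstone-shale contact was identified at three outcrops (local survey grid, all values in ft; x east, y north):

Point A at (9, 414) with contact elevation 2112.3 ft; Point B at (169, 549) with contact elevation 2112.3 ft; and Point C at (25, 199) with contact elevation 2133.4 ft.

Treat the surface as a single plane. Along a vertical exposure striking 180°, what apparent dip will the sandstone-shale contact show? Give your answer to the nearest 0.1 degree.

Two edge vectors: Point A→Point B = (160, 135, 0), Point A→Point C = (16, -215, 21.1).
Normal n = (Point A→Point B) × (Point A→Point C) = (2848.5, -3376, -36560).
So ∂z/∂x = −n_x/n_z = 0.07791 and ∂z/∂y = −n_y/n_z = −0.09234.
Unit vector along 180° is (sin 180°, cos 180°) = (0.0000, -1.0000).
Slope in that direction = a·(0.0000) + b·(-1.0000) = 0.09234.
Apparent dip = arctan|0.09234| = 5.3° (true dip is 6.9°, so apparent ≤ true as expected).

5.3°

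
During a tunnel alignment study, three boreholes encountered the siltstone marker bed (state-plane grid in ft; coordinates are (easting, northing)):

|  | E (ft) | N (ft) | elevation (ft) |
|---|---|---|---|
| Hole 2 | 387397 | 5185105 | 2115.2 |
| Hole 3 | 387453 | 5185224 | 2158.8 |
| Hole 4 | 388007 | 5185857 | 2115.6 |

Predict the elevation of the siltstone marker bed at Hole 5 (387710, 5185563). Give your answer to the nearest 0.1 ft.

2178.3 ft

Let the plane be z = a·E + b·N + c.
Hole 3−Hole 2: 56a + 119b = 43.6;  Hole 4−Hole 2: 610a + 752b = 0.4.
Solving gives a = −1.074204344, b = 0.871894481.
Then c = 2115.2 − a·387397 − b·5185105 = −4102605.69.
At (387710, 5185563): z = −416479.8 + 4521263.8 − 4102605.69 = 2178.3 ft.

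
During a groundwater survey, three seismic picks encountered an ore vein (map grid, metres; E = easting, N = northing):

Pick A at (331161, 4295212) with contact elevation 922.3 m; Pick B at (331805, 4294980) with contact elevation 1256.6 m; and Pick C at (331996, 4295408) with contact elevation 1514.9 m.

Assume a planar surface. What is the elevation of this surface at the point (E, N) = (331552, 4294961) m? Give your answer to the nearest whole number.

1090 m

Two edge vectors: Pick A→Pick B = (644, -232, 334.3), Pick A→Pick C = (835, 196, 592.6).
Normal n = (Pick A→Pick B) × (Pick A→Pick C) = (-203006, -102493.9, 319944).
So ∂z/∂E = −n_x/n_z = 0.63450479 and ∂z/∂N = −n_y/n_z = 0.32034950.
Intercept c from Pick A: 922.3 − 210123.24 − 1375969.01 = −1585169.95.
At (331552, 4294961): z = 210371.3 + 1375888.6 − 1585169.95 = 1090.0 m.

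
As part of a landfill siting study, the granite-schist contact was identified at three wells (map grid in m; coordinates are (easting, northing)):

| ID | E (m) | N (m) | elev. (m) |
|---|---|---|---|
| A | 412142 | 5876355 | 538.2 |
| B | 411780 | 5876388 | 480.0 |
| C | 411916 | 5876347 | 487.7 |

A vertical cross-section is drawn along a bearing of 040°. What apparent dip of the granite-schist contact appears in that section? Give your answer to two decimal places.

27.10°

Let the plane be z = a·E + b·N + c.
B−A: −362a + 33b = −58.2;  C−A: −226a − 8b = −50.5.
Solving gives a = 0.20592, b = 0.49525.
Unit vector along 040° is (sin 40°, cos 40°) = (0.6428, 0.7660).
Slope in that direction = a·(0.6428) + b·(0.7660) = 0.51175.
Apparent dip = arctan|0.51175| = 27.10° (true dip is 28.2°, so apparent ≤ true as expected).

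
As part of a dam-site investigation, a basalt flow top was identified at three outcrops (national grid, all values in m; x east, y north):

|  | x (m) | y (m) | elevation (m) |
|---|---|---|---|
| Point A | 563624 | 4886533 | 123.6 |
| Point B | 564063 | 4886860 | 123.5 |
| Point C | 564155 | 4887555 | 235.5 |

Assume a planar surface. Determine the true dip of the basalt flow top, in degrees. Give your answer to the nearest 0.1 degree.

Let the plane be z = a·x + b·y + c.
Point B−Point A: 439a + 327b = −0.1;  Point C−Point A: 531a + 1022b = 111.9.
Solving gives a = −0.13342, b = 0.17881.
Gradient magnitude |∇z| = √(a² + b²) = √(0.01780 + 0.03197) = 0.22310.
True dip = arctan(0.22310) = 12.6°, dipping toward SE (azimuth ≈ 143°).

12.6°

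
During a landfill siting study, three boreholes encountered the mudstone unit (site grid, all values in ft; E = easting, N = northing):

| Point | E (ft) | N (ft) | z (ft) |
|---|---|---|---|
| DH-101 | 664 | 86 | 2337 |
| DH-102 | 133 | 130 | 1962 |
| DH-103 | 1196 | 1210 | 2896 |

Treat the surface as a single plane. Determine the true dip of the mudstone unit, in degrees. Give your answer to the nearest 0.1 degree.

Let the plane be z = a·E + b·N + c.
DH-102−DH-101: −531a + 44b = −375;  DH-103−DH-101: 532a + 1124b = 559.
Solving gives a = 0.71922, b = 0.15692.
Gradient magnitude |∇z| = √(a² + b²) = √(0.51727 + 0.02462) = 0.73614.
True dip = arctan(0.73614) = 36.4°, dipping toward WSW (azimuth ≈ 258°).

36.4°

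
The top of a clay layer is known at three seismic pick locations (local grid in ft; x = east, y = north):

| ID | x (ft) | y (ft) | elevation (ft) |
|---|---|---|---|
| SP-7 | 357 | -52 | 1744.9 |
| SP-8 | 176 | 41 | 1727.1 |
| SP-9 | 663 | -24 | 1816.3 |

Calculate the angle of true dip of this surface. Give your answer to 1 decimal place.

17.1°

Let the plane be z = a·x + b·y + c.
SP-8−SP-7: −181a + 93b = −17.8;  SP-9−SP-7: 306a + 28b = 71.4.
Solving gives a = 0.21293, b = 0.22301.
Gradient magnitude |∇z| = √(a² + b²) = √(0.04534 + 0.04973) = 0.30834.
True dip = arctan(0.30834) = 17.1°, dipping toward SW (azimuth ≈ 224°).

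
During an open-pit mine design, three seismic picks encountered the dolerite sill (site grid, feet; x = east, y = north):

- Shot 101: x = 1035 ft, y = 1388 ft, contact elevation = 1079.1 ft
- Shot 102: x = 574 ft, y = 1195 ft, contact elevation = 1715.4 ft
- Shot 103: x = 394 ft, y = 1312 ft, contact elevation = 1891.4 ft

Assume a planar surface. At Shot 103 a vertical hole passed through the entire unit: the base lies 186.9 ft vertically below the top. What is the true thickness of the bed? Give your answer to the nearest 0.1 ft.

Let the plane be z = a·x + b·y + c.
Shot 102−Shot 101: −461a − 193b = 636.3;  Shot 103−Shot 101: −641a − 76b = 812.3.
Solving gives a = −1.22258, b = −0.37663.
|∇z| = √(a²+b²) = 1.27928, so dip δ = arctan(1.27928) = 51.99°.
True thickness = vertical thickness × cos δ = 186.9 × cos 51.99° = 115.1 ft.

115.1 ft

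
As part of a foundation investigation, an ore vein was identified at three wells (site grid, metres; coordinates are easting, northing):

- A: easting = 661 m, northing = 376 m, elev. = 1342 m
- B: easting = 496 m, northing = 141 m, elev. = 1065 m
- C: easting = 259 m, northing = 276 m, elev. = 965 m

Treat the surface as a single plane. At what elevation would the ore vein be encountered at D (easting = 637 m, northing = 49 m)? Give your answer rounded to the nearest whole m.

Two edge vectors: A→B = (-165, -235, -277), A→C = (-402, -100, -377).
Normal n = (A→B) × (A→C) = (60895, 49149, -77970).
So ∂z/∂easting = −n_x/n_z = 0.78101 and ∂z/∂northing = −n_y/n_z = 0.63036.
Intercept c from A: 1342 − 516.24 − 237.01 = 588.74.
At (637, 49): z = 497.5 + 30.9 + 588.74 = 1117.1 m.

1117 m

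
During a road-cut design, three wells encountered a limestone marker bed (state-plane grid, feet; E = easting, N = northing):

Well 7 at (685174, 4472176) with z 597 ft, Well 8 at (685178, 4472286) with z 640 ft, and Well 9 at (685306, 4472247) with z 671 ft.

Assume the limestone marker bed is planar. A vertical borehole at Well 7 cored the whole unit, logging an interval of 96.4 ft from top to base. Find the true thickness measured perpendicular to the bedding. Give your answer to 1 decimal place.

85.5 ft

Two edge vectors: Well 7→Well 8 = (4, 110, 43), Well 7→Well 9 = (132, 71, 74).
Normal n = (Well 7→Well 8) × (Well 7→Well 9) = (5087, 5380, -14236).
So ∂z/∂E = −n_x/n_z = 0.35733 and ∂z/∂N = −n_y/n_z = 0.37792.
|∇z| = √(a²+b²) = 0.52010, so dip δ = arctan(0.52010) = 27.48°.
True thickness = vertical thickness × cos δ = 96.4 × cos 27.48° = 85.5 ft.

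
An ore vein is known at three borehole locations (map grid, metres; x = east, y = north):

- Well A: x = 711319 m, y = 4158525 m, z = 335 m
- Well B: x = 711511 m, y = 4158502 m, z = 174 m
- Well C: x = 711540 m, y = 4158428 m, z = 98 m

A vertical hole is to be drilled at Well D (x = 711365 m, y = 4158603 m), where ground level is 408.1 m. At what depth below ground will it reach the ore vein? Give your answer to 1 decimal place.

50.5 m

Two edge vectors: Well A→Well B = (192, -23, -161), Well A→Well C = (221, -97, -237).
Normal n = (Well A→Well B) × (Well A→Well C) = (-10166, 9923, -13541).
So ∂z/∂x = −n_x/n_z = −0.750756960 and ∂z/∂y = −n_y/n_z = 0.732811461.
Intercept c from Well A: 335 + 534027.69 − 3047414.78 = −2513052.09.
At (711365, 4158603): z_contact = −534062.23 + 3047471.94 − 2513052.09 = 357.62 m.
Depth below ground = 408.1 − 357.62 = 50.5 m.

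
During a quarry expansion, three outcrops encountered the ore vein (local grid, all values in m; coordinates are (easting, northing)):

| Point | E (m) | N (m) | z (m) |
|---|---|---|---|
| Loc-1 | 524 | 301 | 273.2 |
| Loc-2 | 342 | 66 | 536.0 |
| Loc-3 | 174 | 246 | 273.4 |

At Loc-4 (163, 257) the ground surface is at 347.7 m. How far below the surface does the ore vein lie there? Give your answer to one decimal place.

Two edge vectors: Loc-1→Loc-2 = (-182, -235, 262.8), Loc-1→Loc-3 = (-350, -55, 0.2).
Normal n = (Loc-1→Loc-2) × (Loc-1→Loc-3) = (14407, -91943.6, -72240).
So ∂z/∂E = −n_x/n_z = 0.19943 and ∂z/∂N = −n_y/n_z = −1.27275.
Intercept c from Loc-1: 273.2 − 104.50 + 383.10 = 551.80.
At (163, 257): z_contact = 32.51 − 327.10 + 551.80 = 257.21 m.
Depth below ground = 347.7 − 257.21 = 90.5 m.

90.5 m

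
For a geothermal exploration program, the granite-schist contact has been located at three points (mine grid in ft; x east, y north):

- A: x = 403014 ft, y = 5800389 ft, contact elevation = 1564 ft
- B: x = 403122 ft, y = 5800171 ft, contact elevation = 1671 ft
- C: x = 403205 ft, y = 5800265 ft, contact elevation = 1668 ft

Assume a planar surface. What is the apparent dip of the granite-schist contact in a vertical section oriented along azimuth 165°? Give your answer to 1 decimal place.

21.8°

Let the plane be z = a·x + b·y + c.
B−A: 108a − 218b = 107;  C−A: 191a − 124b = 104.
Solving gives a = 0.33293, b = −0.32589.
Unit vector along 165° is (sin 165°, cos 165°) = (0.2588, -0.9659).
Slope in that direction = a·(0.2588) + b·(-0.9659) = 0.40095.
Apparent dip = arctan|0.40095| = 21.8° (true dip is 25.0°, so apparent ≤ true as expected).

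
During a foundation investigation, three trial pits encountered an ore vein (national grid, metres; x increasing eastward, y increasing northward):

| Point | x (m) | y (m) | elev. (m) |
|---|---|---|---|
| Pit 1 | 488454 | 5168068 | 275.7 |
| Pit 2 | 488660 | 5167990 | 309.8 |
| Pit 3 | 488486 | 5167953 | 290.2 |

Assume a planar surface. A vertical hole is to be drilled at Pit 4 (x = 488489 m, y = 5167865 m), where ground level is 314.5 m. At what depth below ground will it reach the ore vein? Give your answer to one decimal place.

16.0 m

Two edge vectors: Pit 1→Pit 2 = (206, -78, 34.1), Pit 1→Pit 3 = (32, -115, 14.5).
Normal n = (Pit 1→Pit 2) × (Pit 1→Pit 3) = (2790.5, -1895.8, -21194).
So ∂z/∂x = −n_x/n_z = 0.131664622 and ∂z/∂y = −n_y/n_z = −0.089449844.
Intercept c from Pit 1: 275.7 − 64312.11 + 462282.88 = 398246.47.
At (488489, 5167865): z_contact = 64316.72 − 462264.72 + 398246.47 = 298.47 m.
Depth below ground = 314.5 − 298.47 = 16.0 m.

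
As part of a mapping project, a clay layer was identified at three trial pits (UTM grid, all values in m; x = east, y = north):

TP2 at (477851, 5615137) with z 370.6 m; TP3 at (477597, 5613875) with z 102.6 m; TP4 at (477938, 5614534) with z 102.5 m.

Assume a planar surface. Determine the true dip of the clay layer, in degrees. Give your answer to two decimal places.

Let the plane be z = a·x + b·y + c.
TP3−TP2: −254a − 1262b = −268;  TP4−TP2: 87a − 603b = −268.1.
Solving gives a = −0.67212, b = 0.34764.
Gradient magnitude |∇z| = √(a² + b²) = √(0.45175 + 0.12085) = 0.75670.
True dip = arctan(0.75670) = 37.11°, dipping toward ESE (azimuth ≈ 117°).

37.11°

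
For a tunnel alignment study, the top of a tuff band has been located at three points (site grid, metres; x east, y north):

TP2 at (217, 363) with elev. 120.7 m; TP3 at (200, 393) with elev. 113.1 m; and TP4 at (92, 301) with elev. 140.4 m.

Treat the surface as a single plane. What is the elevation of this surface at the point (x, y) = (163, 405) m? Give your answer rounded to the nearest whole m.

111 m

Two edge vectors: TP2→TP3 = (-17, 30, -7.6), TP2→TP4 = (-125, -62, 19.7).
Normal n = (TP2→TP3) × (TP2→TP4) = (119.8, 1284.9, 4804).
So ∂z/∂x = −n_x/n_z = −0.02494 and ∂z/∂y = −n_y/n_z = −0.26746.
Intercept c from TP2: 120.7 + 5.41 + 97.09 = 223.20.
At (163, 405): z = −4.1 − 108.3 + 223.20 = 110.8 m.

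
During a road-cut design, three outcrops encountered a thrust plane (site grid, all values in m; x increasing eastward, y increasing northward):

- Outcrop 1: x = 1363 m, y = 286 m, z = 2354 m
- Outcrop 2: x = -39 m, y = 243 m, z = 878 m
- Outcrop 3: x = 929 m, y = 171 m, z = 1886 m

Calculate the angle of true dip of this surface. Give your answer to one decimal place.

46.5°

Two edge vectors: Outcrop 1→Outcrop 2 = (-1402, -43, -1476), Outcrop 1→Outcrop 3 = (-434, -115, -468).
Normal n = (Outcrop 1→Outcrop 2) × (Outcrop 1→Outcrop 3) = (-149616, -15552, 142568).
So ∂z/∂x = −n_x/n_z = 1.04944 and ∂z/∂y = −n_y/n_z = 0.10908.
Gradient magnitude |∇z| = √(a² + b²) = √(1.10132 + 0.01190) = 1.05509.
True dip = arctan(1.05509) = 46.5°, dipping toward W (azimuth ≈ 264°).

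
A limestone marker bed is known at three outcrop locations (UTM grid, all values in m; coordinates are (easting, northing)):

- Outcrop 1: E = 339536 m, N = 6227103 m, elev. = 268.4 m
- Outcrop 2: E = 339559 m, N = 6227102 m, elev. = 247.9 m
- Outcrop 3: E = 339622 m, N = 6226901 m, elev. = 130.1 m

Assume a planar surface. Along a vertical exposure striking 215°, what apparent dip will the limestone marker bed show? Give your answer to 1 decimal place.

Let the plane be z = a·E + b·N + c.
Outcrop 2−Outcrop 1: 23a − 1b = −20.5;  Outcrop 3−Outcrop 1: 86a − 202b = −138.3.
Solving gives a = −0.87779, b = 0.31094.
Unit vector along 215° is (sin 215°, cos 215°) = (-0.5736, -0.8192).
Slope in that direction = a·(-0.5736) + b·(-0.8192) = 0.24877.
Apparent dip = arctan|0.24877| = 14.0° (true dip is 43.0°, so apparent ≤ true as expected).

14.0°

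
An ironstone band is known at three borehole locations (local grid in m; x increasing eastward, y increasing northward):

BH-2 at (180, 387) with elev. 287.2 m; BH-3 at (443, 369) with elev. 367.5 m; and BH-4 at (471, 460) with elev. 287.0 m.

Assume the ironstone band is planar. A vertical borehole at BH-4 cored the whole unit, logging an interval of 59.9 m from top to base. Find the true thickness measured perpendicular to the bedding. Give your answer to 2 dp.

42.61 m

Two edge vectors: BH-2→BH-3 = (263, -18, 80.3), BH-2→BH-4 = (291, 73, -0.2).
Normal n = (BH-2→BH-3) × (BH-2→BH-4) = (-5858.3, 23419.9, 24437).
So ∂z/∂x = −n_x/n_z = 0.23973 and ∂z/∂y = −n_y/n_z = −0.95838.
|∇z| = √(a²+b²) = 0.98791, so dip δ = arctan(0.98791) = 44.65°.
True thickness = vertical thickness × cos δ = 59.9 × cos 44.65° = 42.61 m.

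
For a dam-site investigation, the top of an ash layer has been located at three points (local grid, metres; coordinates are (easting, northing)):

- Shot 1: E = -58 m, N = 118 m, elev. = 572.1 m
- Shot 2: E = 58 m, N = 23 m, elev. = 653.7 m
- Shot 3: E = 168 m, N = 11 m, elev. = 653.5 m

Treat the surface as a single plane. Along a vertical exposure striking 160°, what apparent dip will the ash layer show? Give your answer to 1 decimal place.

41.9°

Let the plane be z = a·E + b·N + c.
Shot 2−Shot 1: 116a − 95b = 81.6;  Shot 3−Shot 1: 226a − 107b = 81.4.
Solving gives a = −0.11020, b = −0.99351.
Unit vector along 160° is (sin 160°, cos 160°) = (0.3420, -0.9397).
Slope in that direction = a·(0.3420) + b·(-0.9397) = 0.89590.
Apparent dip = arctan|0.89590| = 41.9° (true dip is 45.0°, so apparent ≤ true as expected).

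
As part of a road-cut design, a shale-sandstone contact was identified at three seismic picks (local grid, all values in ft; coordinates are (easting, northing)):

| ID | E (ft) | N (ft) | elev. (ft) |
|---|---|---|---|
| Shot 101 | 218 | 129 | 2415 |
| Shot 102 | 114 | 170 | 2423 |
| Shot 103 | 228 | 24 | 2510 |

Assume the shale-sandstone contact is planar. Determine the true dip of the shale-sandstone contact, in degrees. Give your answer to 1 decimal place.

Let the plane be z = a·E + b·N + c.
Shot 102−Shot 101: −104a + 41b = 8;  Shot 103−Shot 101: 10a − 105b = 95.
Solving gives a = −0.45052, b = −0.94767.
Gradient magnitude |∇z| = √(a² + b²) = √(0.20297 + 0.89808) = 1.04931.
True dip = arctan(1.04931) = 46.4°, dipping toward NNE (azimuth ≈ 025°).

46.4°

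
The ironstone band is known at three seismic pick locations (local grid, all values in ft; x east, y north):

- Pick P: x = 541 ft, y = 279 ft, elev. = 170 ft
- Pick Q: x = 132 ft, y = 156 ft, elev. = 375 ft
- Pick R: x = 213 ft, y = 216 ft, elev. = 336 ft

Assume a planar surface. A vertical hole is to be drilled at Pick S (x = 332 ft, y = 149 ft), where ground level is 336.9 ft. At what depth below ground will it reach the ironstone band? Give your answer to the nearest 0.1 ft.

Two edge vectors: Pick P→Pick Q = (-409, -123, 205), Pick P→Pick R = (-328, -63, 166).
Normal n = (Pick P→Pick Q) × (Pick P→Pick R) = (-7503, 654, -14577).
So ∂z/∂x = −n_x/n_z = −0.51471 and ∂z/∂y = −n_y/n_z = 0.04487.
Intercept c from Pick P: 170 + 278.46 − 12.52 = 435.94.
At (332, 149): z_contact = −170.89 + 6.68 + 435.94 = 271.74 ft.
Depth below ground = 336.9 − 271.74 = 65.2 ft.

65.2 ft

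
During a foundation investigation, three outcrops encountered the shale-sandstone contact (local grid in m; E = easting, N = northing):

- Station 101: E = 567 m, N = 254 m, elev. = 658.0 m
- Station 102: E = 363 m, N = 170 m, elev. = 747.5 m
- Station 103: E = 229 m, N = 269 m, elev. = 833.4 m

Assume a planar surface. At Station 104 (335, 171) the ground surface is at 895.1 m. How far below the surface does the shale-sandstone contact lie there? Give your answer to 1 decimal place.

133.1 m

Two edge vectors: Station 101→Station 102 = (-204, -84, 89.5), Station 101→Station 103 = (-338, 15, 175.4).
Normal n = (Station 101→Station 102) × (Station 101→Station 103) = (-16076.1, 5530.6, -31452).
So ∂z/∂E = −n_x/n_z = −0.51113 and ∂z/∂N = −n_y/n_z = 0.17584.
Intercept c from Station 101: 658 + 289.81 − 44.66 = 903.15.
At (335, 171): z_contact = −171.23 + 30.07 + 903.15 = 761.99 m.
Depth below ground = 895.1 − 761.99 = 133.1 m.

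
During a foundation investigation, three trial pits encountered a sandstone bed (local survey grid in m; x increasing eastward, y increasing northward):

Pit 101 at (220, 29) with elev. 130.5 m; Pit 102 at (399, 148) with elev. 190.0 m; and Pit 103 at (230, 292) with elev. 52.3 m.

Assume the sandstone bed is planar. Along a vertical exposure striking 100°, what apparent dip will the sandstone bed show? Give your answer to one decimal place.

30.6°

Two edge vectors: Pit 101→Pit 102 = (179, 119, 59.5), Pit 101→Pit 103 = (10, 263, -78.2).
Normal n = (Pit 101→Pit 102) × (Pit 101→Pit 103) = (-24954.3, 14592.8, 45887).
So ∂z/∂x = −n_x/n_z = 0.54382 and ∂z/∂y = −n_y/n_z = −0.31802.
Unit vector along 100° is (sin 100°, cos 100°) = (0.9848, -0.1736).
Slope in that direction = a·(0.9848) + b·(-0.1736) = 0.59078.
Apparent dip = arctan|0.59078| = 30.6° (true dip is 32.2°, so apparent ≤ true as expected).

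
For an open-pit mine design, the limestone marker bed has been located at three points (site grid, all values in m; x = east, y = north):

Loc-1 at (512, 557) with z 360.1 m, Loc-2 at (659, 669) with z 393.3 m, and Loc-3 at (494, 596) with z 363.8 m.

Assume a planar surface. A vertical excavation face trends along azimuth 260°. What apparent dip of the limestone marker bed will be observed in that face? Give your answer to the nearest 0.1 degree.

7.8°

Two edge vectors: Loc-1→Loc-2 = (147, 112, 33.2), Loc-1→Loc-3 = (-18, 39, 3.7).
Normal n = (Loc-1→Loc-2) × (Loc-1→Loc-3) = (-880.4, -1141.5, 7749).
So ∂z/∂x = −n_x/n_z = 0.11361 and ∂z/∂y = −n_y/n_z = 0.14731.
Unit vector along 260° is (sin 260°, cos 260°) = (-0.9848, -0.1736).
Slope in that direction = a·(-0.9848) + b·(-0.1736) = −0.13747.
Apparent dip = arctan|0.13747| = 7.8° (true dip is 10.5°, so apparent ≤ true as expected).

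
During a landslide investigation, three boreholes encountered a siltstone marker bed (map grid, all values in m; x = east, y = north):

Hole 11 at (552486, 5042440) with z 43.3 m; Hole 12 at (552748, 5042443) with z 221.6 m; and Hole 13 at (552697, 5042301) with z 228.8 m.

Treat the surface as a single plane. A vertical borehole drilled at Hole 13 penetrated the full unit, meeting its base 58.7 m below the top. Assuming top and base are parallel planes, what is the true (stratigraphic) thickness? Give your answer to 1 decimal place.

47.1 m

Let the plane be z = a·x + b·y + c.
Hole 12−Hole 11: 262a + 3b = 178.3;  Hole 13−Hole 11: 211a − 139b = 185.5.
Solving gives a = 0.68393, b = −0.29634.
|∇z| = √(a²+b²) = 0.74537, so dip δ = arctan(0.74537) = 36.70°.
True thickness = vertical thickness × cos δ = 58.7 × cos 36.70° = 47.1 m.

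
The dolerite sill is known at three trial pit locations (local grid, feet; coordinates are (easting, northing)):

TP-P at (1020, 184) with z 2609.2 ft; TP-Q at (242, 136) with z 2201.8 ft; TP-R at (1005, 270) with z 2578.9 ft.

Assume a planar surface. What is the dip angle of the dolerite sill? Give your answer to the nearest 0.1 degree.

30.9°

Let the plane be z = a·E + b·N + c.
TP-Q−TP-P: −778a − 48b = −407.4;  TP-R−TP-P: −15a + 86b = −30.3.
Solving gives a = 0.53958, b = −0.25821.
Gradient magnitude |∇z| = √(a² + b²) = √(0.29115 + 0.06667) = 0.59818.
True dip = arctan(0.59818) = 30.9°, dipping toward WNW (azimuth ≈ 296°).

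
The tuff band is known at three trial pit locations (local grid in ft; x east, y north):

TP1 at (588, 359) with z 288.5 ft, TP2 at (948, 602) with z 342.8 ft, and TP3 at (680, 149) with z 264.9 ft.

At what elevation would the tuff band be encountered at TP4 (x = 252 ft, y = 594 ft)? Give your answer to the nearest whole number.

301 ft

Let the plane be z = a·x + b·y + c.
TP2−TP1: 360a + 243b = 54.3;  TP3−TP1: 92a − 210b = −23.6.
Solving gives a = 0.05786, b = 0.13773.
Then c = 288.5 − a·588 − b·359 = 205.03.
At (252, 594): z = 14.6 + 81.8 + 205.03 = 301.4 ft.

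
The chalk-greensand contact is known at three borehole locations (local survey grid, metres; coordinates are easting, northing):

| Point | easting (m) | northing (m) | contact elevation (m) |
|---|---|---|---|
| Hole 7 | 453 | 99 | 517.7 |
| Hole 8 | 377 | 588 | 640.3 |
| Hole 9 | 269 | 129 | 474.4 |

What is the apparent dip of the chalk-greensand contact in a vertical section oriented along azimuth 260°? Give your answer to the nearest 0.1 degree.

18.3°

Let the plane be z = a·easting + b·northing + c.
Hole 8−Hole 7: −76a + 489b = 122.6;  Hole 9−Hole 7: −184a + 30b = −43.3.
Solving gives a = 0.28338, b = 0.29476.
Unit vector along 260° is (sin 260°, cos 260°) = (-0.9848, -0.1736).
Slope in that direction = a·(-0.9848) + b·(-0.1736) = −0.33026.
Apparent dip = arctan|0.33026| = 18.3° (true dip is 22.2°, so apparent ≤ true as expected).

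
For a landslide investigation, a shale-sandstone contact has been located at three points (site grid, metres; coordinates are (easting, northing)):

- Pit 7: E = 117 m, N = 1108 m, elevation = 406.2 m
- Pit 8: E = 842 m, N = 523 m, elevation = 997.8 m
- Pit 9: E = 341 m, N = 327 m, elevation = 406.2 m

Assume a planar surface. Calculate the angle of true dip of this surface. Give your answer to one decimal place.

47.8°

Two edge vectors: Pit 7→Pit 8 = (725, -585, 591.6), Pit 7→Pit 9 = (224, -781, 0).
Normal n = (Pit 7→Pit 8) × (Pit 7→Pit 9) = (462039.6, 132518.4, -435185).
So ∂z/∂E = −n_x/n_z = 1.06171 and ∂z/∂N = −n_y/n_z = 0.30451.
Gradient magnitude |∇z| = √(a² + b²) = √(1.12722 + 0.09273) = 1.10451.
True dip = arctan(1.10451) = 47.8°, dipping toward WSW (azimuth ≈ 254°).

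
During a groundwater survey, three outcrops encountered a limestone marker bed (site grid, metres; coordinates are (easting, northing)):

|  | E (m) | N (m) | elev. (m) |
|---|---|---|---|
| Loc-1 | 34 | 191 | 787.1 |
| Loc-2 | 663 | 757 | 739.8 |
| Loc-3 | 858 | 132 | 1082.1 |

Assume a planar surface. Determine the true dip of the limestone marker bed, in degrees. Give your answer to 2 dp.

Let the plane be z = a·E + b·N + c.
Loc-2−Loc-1: 629a + 566b = −47.3;  Loc-3−Loc-1: 824a − 59b = 295.
Solving gives a = 0.32608, b = −0.44594.
Gradient magnitude |∇z| = √(a² + b²) = √(0.10633 + 0.19887) = 0.55244.
True dip = arctan(0.55244) = 28.92°, dipping toward NW (azimuth ≈ 324°).

28.92°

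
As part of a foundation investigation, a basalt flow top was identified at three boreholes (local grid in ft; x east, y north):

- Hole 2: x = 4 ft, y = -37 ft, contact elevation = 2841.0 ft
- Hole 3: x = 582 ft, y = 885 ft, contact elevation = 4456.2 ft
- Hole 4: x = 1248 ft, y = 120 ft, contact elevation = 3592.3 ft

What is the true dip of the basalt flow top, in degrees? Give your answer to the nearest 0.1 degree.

Two edge vectors: Hole 2→Hole 3 = (578, 922, 1615.2), Hole 2→Hole 4 = (1244, 157, 751.3).
Normal n = (Hole 2→Hole 3) × (Hole 2→Hole 4) = (439112.2, 1575057.4, -1056222).
So ∂z/∂x = −n_x/n_z = 0.41574 and ∂z/∂y = −n_y/n_z = 1.49122.
Gradient magnitude |∇z| = √(a² + b²) = √(0.17284 + 2.22373) = 1.54809.
True dip = arctan(1.54809) = 57.1°, dipping toward SSW (azimuth ≈ 196°).

57.1°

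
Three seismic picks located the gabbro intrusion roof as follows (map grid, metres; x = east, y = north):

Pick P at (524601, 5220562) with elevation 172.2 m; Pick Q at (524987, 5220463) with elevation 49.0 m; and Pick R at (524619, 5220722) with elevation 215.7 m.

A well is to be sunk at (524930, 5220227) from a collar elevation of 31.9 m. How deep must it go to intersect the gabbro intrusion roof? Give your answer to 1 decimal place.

Let the plane be z = a·x + b·y + c.
Pick Q−Pick P: 386a − 99b = −123.2;  Pick R−Pick P: 18a + 160b = 43.5.
Solving gives a = −0.242445941, b = 0.299150168.
Then c = 172.2 − a·524601 − b·5220562 = −1434372.42.
At (524930, 5220227): z_contact = −127267.15 + 1561631.79 − 1434372.42 = -7.78 m.
Depth below ground = 31.9 − (-7.78) = 39.7 m.

39.7 m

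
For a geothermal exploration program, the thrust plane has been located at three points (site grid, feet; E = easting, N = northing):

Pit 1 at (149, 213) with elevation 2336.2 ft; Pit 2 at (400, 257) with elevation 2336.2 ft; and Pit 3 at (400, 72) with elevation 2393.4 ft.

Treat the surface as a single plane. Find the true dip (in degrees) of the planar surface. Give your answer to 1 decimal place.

Let the plane be z = a·E + b·N + c.
Pit 2−Pit 1: 251a + 44b = 0;  Pit 3−Pit 1: 251a − 141b = 57.2.
Solving gives a = 0.05420, b = −0.30919.
Gradient magnitude |∇z| = √(a² + b²) = √(0.00294 + 0.09560) = 0.31390.
True dip = arctan(0.31390) = 17.4°, dipping toward N (azimuth ≈ 350°).

17.4°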